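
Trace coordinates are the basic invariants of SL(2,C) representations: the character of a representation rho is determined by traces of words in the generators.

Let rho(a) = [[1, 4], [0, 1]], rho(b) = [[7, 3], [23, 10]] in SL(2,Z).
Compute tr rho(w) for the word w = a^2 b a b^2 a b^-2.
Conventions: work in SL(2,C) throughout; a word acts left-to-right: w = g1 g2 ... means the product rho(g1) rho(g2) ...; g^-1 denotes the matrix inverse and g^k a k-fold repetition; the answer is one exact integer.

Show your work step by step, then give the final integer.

-533104655

rho(a) = [[1, 4], [0, 1]]
... * rho(a) = [[1, 4], [0, 1]]  ->  [[1, 8], [0, 1]]
... * rho(b) = [[7, 3], [23, 10]]  ->  [[191, 83], [23, 10]]
... * rho(a) = [[1, 4], [0, 1]]  ->  [[191, 847], [23, 102]]
... * rho(b) = [[7, 3], [23, 10]]  ->  [[20818, 9043], [2507, 1089]]
... * rho(b) = [[7, 3], [23, 10]]  ->  [[353715, 152884], [42596, 18411]]
... * rho(a) = [[1, 4], [0, 1]]  ->  [[353715, 1567744], [42596, 188795]]
... * rho(b^-1) = [[10, -3], [-23, 7]]  ->  [[-32520962, 9913063], [-3916325, 1193777]]
... * rho(b^-1) = [[10, -3], [-23, 7]]  ->  [[-553210069, 166954327], [-66620121, 20105414]]
tr = -553210069 + 20105414 = -533104655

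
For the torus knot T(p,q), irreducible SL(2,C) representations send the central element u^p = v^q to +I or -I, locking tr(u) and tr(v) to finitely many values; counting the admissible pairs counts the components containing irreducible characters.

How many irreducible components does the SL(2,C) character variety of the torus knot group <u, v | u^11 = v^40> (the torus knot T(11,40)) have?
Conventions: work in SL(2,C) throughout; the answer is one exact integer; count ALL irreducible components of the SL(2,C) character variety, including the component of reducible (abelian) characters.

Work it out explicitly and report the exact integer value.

196

Gamma = < u, v | u^11 = v^40 > (torus knot T(11,40)); the central element u^11 = v^40 acts as +I or -I in any irreducible SL(2,C) representation.
So on each irreducible component the traces are pinned: tr(u) = 2*cos(pi*alpha/11) with 1 <= alpha <= 10, tr(v) = 2*cos(pi*beta/40) with 1 <= beta <= 39.
The two central values (-1)^alpha I and (-1)^beta I must be the same matrix, so alpha and beta share a parity.
Counting: 5 odd alphas x 20 odd betas + 5 even alphas x 19 even betas = 100 + 95 = 195.
That is 195 components of irreducible characters, and with the reducible (abelian) component the total is 196.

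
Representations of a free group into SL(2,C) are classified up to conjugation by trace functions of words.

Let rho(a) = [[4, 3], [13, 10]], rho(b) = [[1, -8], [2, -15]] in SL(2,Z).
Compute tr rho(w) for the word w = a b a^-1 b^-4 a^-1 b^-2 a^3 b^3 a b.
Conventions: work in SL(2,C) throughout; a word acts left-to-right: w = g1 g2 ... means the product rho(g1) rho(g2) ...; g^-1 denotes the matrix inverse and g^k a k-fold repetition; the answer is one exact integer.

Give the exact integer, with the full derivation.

rho(a) = [[4, 3], [13, 10]]
... * rho(b) = [[1, -8], [2, -15]]  ->  [[10, -77], [33, -254]]
... * rho(a^-1) = [[10, -3], [-13, 4]]  ->  [[1101, -338], [3632, -1115]]
... * rho(b^-1) = [[-15, 8], [-2, 1]]  ->  [[-15839, 8470], [-52250, 27941]]
... * rho(b^-1) = [[-15, 8], [-2, 1]]  ->  [[220645, -118242], [727868, -390059]]
... * rho(b^-1) = [[-15, 8], [-2, 1]]  ->  [[-3073191, 1646918], [-10137902, 5432885]]
... * rho(b^-1) = [[-15, 8], [-2, 1]]  ->  [[42804029, -22938610], [141202760, -75670331]]
... * rho(a^-1) = [[10, -3], [-13, 4]]  ->  [[726242220, -220166527], [2395741903, -726289604]]
... * rho(b^-1) = [[-15, 8], [-2, 1]]  ->  [[-10453300246, 5589771233], [-34483549337, 18439645620]]
... * rho(b^-1) = [[-15, 8], [-2, 1]]  ->  [[145619961224, -78036630735], [480373948815, -257428749076]]
... * rho(a) = [[4, 3], [13, 10]]  ->  [[-431996354659, -343506423678], [-1425077942728, -1133165644315]]
... * rho(a) = [[4, 3], [13, 10]]  ->  [[-6193568926450, -4731053300757], [-20431465147007, -15606890271334]]
... * rho(a) = [[4, 3], [13, 10]]  ->  [[-86277968615641, -65891239786920], [-284615434115370, -217363298154361]]
... * rho(b) = [[1, -8], [2, -15]]  ->  [[-218060448189481, 1678592345728928], [-719342030424092, 5537372945238375]]
... * rho(b) = [[1, -8], [2, -15]]  ->  [[3139124243268375, -23434401600418072], [10355403860052658, -77305857935182889]]
... * rho(b) = [[1, -8], [2, -15]]  ->  [[-43729678957567769, 326403030060124080], [-144256312010313120, 1076744638147322071]]
... * rho(a) = [[4, 3], [13, 10]]  ->  [[4068320674951341964, 3132841263728537493], [13420655047873934443, 10334677445442281350]]
... * rho(b) = [[1, -8], [2, -15]]  ->  [[10334003202408416950, -79539184355538798107], [34090009938758497143, -262385402064625695794]]
tr = 10334003202408416950 + -262385402064625695794 = -252051398862217278844

-252051398862217278844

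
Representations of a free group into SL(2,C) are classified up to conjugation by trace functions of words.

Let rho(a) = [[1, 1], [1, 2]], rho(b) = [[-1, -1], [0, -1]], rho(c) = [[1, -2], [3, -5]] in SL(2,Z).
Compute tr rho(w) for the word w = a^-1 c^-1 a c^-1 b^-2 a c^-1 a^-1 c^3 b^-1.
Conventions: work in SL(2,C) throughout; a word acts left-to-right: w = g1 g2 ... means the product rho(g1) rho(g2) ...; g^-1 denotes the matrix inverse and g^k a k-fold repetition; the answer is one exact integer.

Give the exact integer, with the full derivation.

rho(a^-1) = [[2, -1], [-1, 1]]
... * rho(c^-1) = [[-5, 2], [-3, 1]]  ->  [[-7, 3], [2, -1]]
... * rho(a) = [[1, 1], [1, 2]]  ->  [[-4, -1], [1, 0]]
... * rho(c^-1) = [[-5, 2], [-3, 1]]  ->  [[23, -9], [-5, 2]]
... * rho(b^-1) = [[-1, 1], [0, -1]]  ->  [[-23, 32], [5, -7]]
... * rho(b^-1) = [[-1, 1], [0, -1]]  ->  [[23, -55], [-5, 12]]
... * rho(a) = [[1, 1], [1, 2]]  ->  [[-32, -87], [7, 19]]
... * rho(c^-1) = [[-5, 2], [-3, 1]]  ->  [[421, -151], [-92, 33]]
... * rho(a^-1) = [[2, -1], [-1, 1]]  ->  [[993, -572], [-217, 125]]
... * rho(c) = [[1, -2], [3, -5]]  ->  [[-723, 874], [158, -191]]
... * rho(c) = [[1, -2], [3, -5]]  ->  [[1899, -2924], [-415, 639]]
... * rho(c) = [[1, -2], [3, -5]]  ->  [[-6873, 10822], [1502, -2365]]
... * rho(b^-1) = [[-1, 1], [0, -1]]  ->  [[6873, -17695], [-1502, 3867]]
tr = 6873 + 3867 = 10740

10740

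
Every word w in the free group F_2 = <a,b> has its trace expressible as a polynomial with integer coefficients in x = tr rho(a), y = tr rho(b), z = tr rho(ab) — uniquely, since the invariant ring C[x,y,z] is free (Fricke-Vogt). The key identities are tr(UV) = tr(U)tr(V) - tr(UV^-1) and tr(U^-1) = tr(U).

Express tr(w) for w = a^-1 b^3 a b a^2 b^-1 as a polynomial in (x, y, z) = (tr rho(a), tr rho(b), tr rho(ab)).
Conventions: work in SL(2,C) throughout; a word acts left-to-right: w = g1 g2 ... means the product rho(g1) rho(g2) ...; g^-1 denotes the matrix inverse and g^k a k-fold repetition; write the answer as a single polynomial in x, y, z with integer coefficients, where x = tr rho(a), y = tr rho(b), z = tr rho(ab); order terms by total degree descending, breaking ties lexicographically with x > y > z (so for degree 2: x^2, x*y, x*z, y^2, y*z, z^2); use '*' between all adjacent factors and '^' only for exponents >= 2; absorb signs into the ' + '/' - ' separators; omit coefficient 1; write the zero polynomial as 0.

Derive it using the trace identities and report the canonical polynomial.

-x^2*y^3*z^2 + x^3*y^2*z + x*y^4*z + x*y^2*z^3 + x^2*y*z^2 - x^3*z - 4*x*y^2*z - x*z^3 - x^2*y - y^3 + 3*x*z + 3*y

trace(a b a b) = trace(b a) * trace(b a) - trace(1) = z^2 - 2
trace(a b a) = trace(a) * trace(b a) - trace(b) = x*z - y
trace(a b a b^2) = trace(b) * trace(a b a b) - trace(a b a) = y*z^2 - x*z - y
trace(b^3 a b a) = trace(b) * trace(a b a b^2) - trace(a b a b) = y^2*z^2 - x*y*z - y^2 - z^2 + 2
trace(b a b) = trace(b) * trace(a b) - trace(a) = y*z - x
trace(a b a^2 b) = trace(a) * trace(b a b a) - trace(b a b) = x*z^2 - y*z - x
trace(a b a^2) = trace(a) * trace(b a^2) - trace(b a) = x^2*z - x*y - z
trace(a b a^2 b^2) = trace(b) * trace(a b a^2 b) - trace(a b a^2) = x*y*z^2 - x^2*z - y^2*z + z
trace(b^2 a b a^2 b) = trace(b) * trace(a b a^2 b^2) - trace(a b a^2 b) = x*y^2*z^2 - x^2*y*z - y^3*z - x*z^2 + 2*y*z + x
trace(b^3 a b a^2 b) = trace(b) * trace(b^2 a b a^2 b) - trace(b^2 a b a^2) = x*y^3*z^2 - x^2*y^2*z - y^4*z - 2*x*y*z^2 + x^2*z + 3*y^2*z + x*y - z
trace(b a b a b a) = trace(b a b a) * trace(b a) - trace(a b) = z^3 - 3*z
trace(a b a^2 b a b) = trace(a) * trace(b a b a b a) - trace(b a b a b) = x*z^3 - y*z^2 - 2*x*z + y
trace(b^2) = trace(b) * trace(b) - trace(1) = y^2 - 2
trace(b a^2 b) = trace(a) * trace(b^2 a) - trace(b^2) = x*y*z - x^2 - y^2 + 2
trace(a b a^2 b a) = trace(a) * trace(b a^2 b a) - trace(b a^2 b) = x^2*z^2 - 2*x*y*z + y^2 - 2
trace(a b a^2 b a b^2) = trace(b) * trace(a b a^2 b a b) - trace(a b a^2 b a) = x*y*z^3 - x^2*z^2 - y^2*z^2 + 2
trace(b^3 a b a^2 b a) = trace(b) * trace(a b a^2 b a b^2) - trace(a b a^2 b a b) = x*y^2*z^3 - x^2*y*z^2 - y^3*z^2 - x*z^3 + y*z^2 + 2*x*z + y
trace(a^-1 b^3 a b a^2 b) = trace(b^3 a b a^2 b) * trace(a) - trace(b^3 a b a^2 b a) = x^2*y^3*z^2 - x^3*y^2*z - x*y^4*z - x*y^2*z^3 - x^2*y*z^2 + y^3*z^2 + x^3*z + 3*x*y^2*z + x*z^3 + x^2*y - y*z^2 - 3*x*z - y
trace(a^-1 b^3 a b a^2 b^-1) = trace(a^-1 b^3 a b a^2) * trace(b) - trace(a^-1 b^3 a b a^2 b) = -x^2*y^3*z^2 + x^3*y^2*z + x*y^4*z + x*y^2*z^3 + x^2*y*z^2 - x^3*z - 4*x*y^2*z - x*z^3 - x^2*y - y^3 + 3*x*z + 3*y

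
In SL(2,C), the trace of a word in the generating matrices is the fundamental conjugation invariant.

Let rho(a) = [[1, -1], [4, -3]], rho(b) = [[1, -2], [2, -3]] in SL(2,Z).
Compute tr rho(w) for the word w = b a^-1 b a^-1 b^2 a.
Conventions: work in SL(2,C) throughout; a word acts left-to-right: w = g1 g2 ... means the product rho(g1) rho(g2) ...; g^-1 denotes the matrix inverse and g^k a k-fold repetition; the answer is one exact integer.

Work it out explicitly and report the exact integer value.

rho(b) = [[1, -2], [2, -3]]
... * rho(a^-1) = [[-3, 1], [-4, 1]]  ->  [[5, -1], [6, -1]]
... * rho(b) = [[1, -2], [2, -3]]  ->  [[3, -7], [4, -9]]
... * rho(a^-1) = [[-3, 1], [-4, 1]]  ->  [[19, -4], [24, -5]]
... * rho(b) = [[1, -2], [2, -3]]  ->  [[11, -26], [14, -33]]
... * rho(b) = [[1, -2], [2, -3]]  ->  [[-41, 56], [-52, 71]]
... * rho(a) = [[1, -1], [4, -3]]  ->  [[183, -127], [232, -161]]
tr = 183 + -161 = 22

22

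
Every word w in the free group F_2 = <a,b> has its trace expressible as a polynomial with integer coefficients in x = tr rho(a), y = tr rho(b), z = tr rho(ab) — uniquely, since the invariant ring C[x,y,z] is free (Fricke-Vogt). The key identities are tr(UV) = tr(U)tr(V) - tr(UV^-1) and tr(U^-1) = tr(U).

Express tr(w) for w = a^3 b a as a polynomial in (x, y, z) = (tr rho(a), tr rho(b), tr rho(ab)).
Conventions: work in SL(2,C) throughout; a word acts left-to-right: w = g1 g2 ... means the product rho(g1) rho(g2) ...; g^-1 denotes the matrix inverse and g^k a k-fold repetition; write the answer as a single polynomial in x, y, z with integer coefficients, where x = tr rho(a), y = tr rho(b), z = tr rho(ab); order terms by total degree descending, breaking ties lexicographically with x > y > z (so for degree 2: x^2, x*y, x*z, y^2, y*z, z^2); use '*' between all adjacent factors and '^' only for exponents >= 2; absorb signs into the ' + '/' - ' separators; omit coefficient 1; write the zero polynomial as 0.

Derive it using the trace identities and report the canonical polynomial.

so trace(b a^2) = trace(a) * trace(b a) - trace(b) = x*z - y
trace(a^2 b a) = trace(a) * trace(b a^2) - trace(b a) = x^2*z - x*y - z
so trace(a^3 b a) = trace(a) * trace(a^2 b a) - trace(a^2 b) = x^3*z - x^2*y - 2*x*z + y

x^3*z - x^2*y - 2*x*z + y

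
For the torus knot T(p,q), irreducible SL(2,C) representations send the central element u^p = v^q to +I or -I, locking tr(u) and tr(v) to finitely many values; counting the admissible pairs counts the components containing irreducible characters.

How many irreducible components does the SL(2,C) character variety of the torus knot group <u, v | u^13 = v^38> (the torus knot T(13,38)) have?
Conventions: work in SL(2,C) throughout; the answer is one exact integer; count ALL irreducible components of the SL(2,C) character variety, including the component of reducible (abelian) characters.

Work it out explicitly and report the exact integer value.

223

For T(13,38): irreducibility forces the central element u^13 = v^38 to one of +I, -I.
This locks tr(u) to 2*cos(pi*alpha/13), alpha in 1..12, and tr(v) to 2*cos(pi*beta/38), beta in 1..37, on each component of irreducible characters.
The two central values (-1)^alpha I and (-1)^beta I must be the same matrix, so alpha and beta share a parity.
Enumerate parity-matched pairs: 6*19 odd-odd plus 6*18 even-even gives 222.
Total: 222 irreducible-character components + 1 reducible (abelian) component = 223.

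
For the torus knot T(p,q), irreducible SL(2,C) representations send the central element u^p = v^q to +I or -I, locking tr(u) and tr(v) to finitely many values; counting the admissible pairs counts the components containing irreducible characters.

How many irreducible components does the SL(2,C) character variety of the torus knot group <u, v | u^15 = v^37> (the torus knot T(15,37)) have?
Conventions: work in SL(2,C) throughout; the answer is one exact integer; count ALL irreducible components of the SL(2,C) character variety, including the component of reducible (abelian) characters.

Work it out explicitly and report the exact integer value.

In the torus knot group T(15,37), u^15 = v^37 is central, so an irreducible representation sends it to +I or -I (Schur).
So on each irreducible component the traces are pinned: tr(u) = 2*cos(pi*alpha/15) with 1 <= alpha <= 14, tr(v) = 2*cos(pi*beta/37) with 1 <= beta <= 36.
Consistency of u^15 = (-1)^alpha I with v^37 = (-1)^beta I forces alpha = beta (mod 2).
Enumerate parity-matched pairs: 7*18 odd-odd plus 7*18 even-even gives 252.
components with irreducible characters: 252; plus the single component of reducible (abelian) characters: total 253.

253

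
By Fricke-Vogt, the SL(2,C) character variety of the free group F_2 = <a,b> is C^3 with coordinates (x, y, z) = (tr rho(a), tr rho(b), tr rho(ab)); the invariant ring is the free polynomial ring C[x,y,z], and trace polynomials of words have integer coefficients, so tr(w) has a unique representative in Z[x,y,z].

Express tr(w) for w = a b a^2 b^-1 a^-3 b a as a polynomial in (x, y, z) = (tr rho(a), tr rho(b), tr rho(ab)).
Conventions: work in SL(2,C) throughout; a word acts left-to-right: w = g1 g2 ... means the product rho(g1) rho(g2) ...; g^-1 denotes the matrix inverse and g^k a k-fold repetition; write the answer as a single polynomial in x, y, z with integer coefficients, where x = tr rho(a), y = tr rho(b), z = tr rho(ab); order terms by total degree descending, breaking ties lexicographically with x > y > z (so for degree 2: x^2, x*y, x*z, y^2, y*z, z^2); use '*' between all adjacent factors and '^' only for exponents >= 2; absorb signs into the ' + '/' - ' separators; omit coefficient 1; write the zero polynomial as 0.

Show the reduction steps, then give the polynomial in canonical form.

-x^5*y*z^2 + x^6*z + 2*x^4*y^2*z + x^4*z^3 - x^5*y - x^3*y^3 - 5*x^4*z - 2*x^2*y^2*z - x^2*z^3 + 5*x^3*y + x*y^3 + x*y*z^2 + 4*x^2*z - 4*x*y + z

so tr(b a^2) = tr(a)*tr(b a) - tr(b)   [square of a] = x*z - y
so tr(a b a^2) = tr(a)*tr(b a^2) - tr(b a)   [square of a] = x^2*z - x*y - z
tr(a^2 b a^2) = tr(a)*tr(a b a^2) - tr(a b a)   [square of a] = x^3*z - x^2*y - 2*x*z + y
so tr(b a b a) = tr(b a)*tr(b a) - tr(1)   [split at a repeated b] = z^2 - 2
reduce: tr(b a b) = tr(b)*tr(a b) - tr(a)   [square of b] = y*z - x
tr(b a^2 b a) = tr(a)*tr(b a b a) - tr(b a b)   [square of a] = x*z^2 - y*z - x
tr(b^2) = tr(b)*tr(b) - tr(1)   [square of b] = y^2 - 2
tr(b a^2 b) = tr(a)*tr(b^2 a) - tr(b^2)   [square of a] = x*y*z - x^2 - y^2 + 2
reduce: tr(a b a^2 b a) = tr(a)*tr(b a^2 b a) - tr(b a^2 b)   [square of a] = x^2*z^2 - 2*x*y*z + y^2 - 2
tr(a b a^2 b a^2) = tr(a)*tr(a b a^2 b a) - tr(a b a^2 b)   [square of a] = x^3*z^2 - 2*x^2*y*z + x*y^2 - x*z^2 + y*z - x
tr(b a b a b a) = tr(b a)*tr(b a b a) - tr(b^-1 a^-1)   [split at a repeated b] = z^3 - 3*z
so tr(b a b a b) = tr(b)*tr(a b a b) - tr(a b a)   [square of b] = y*z^2 - x*z - y
so tr(b a b a^2 b a) = tr(a)*tr(b a b a b a) - tr(b a b a b)   [square of a] = x*z^3 - y*z^2 - 2*x*z + y
tr(b a b a^2 b) = tr(b)*tr(a b a^2 b) - tr(a b a^2)   [square of b] = x*y*z^2 - x^2*z - y^2*z + z
so tr(a b a^2 b a^2 b) = tr(a)*tr(b a b a^2 b a) - tr(b a b a^2 b)   [square of a] = x^2*z^3 - 2*x*y*z^2 - x^2*z + y^2*z + x*y - z
tr(b a^2 b a^2 b^-1 a) = tr(a b a^2 b a^2)*tr(b) - tr(a b a^2 b a^2 b)   [inverse elimination on b] = x^3*y*z^2 - 2*x^2*y^2*z - x^2*z^3 + x*y^3 + x*y*z^2 + x^2*z - 2*x*y + z
reduce: tr(b a^2 b a^2 b^-1 a^-1) = tr(b a^2 b a^2 b^-1)*tr(a) - tr(b a^2 b a^2 b^-1 a)   [inverse elimination on a] = -x^3*y*z^2 + x^4*z + 2*x^2*y^2*z + x^2*z^3 - x^3*y - x*y^3 - x*y*z^2 - 3*x^2*z + 3*x*y - z
so tr(b a^2 b a^2 b^-1 a^-2) = tr(b a^2 b a^2 b^-1 a^-1)*tr(a) - tr(b a^2 b a^2 b^-1)   [inverse elimination on a] = -x^4*y*z^2 + x^5*z + 2*x^3*y^2*z + x^3*z^3 - x^4*y - x^2*y^3 - x^2*y*z^2 - 4*x^3*z + 4*x^2*y + x*z - y
reduce: tr(a b a^2 b^-1 a^-3 b a) = tr(b a^2 b a^2 b^-1 a^-2)*tr(a) - tr(b a^2 b a^2 b^-1 a^-1)   [inverse elimination on a] = -x^5*y*z^2 + x^6*z + 2*x^4*y^2*z + x^4*z^3 - x^5*y - x^3*y^3 - 5*x^4*z - 2*x^2*y^2*z - x^2*z^3 + 5*x^3*y + x*y^3 + x*y*z^2 + 4*x^2*z - 4*x*y + z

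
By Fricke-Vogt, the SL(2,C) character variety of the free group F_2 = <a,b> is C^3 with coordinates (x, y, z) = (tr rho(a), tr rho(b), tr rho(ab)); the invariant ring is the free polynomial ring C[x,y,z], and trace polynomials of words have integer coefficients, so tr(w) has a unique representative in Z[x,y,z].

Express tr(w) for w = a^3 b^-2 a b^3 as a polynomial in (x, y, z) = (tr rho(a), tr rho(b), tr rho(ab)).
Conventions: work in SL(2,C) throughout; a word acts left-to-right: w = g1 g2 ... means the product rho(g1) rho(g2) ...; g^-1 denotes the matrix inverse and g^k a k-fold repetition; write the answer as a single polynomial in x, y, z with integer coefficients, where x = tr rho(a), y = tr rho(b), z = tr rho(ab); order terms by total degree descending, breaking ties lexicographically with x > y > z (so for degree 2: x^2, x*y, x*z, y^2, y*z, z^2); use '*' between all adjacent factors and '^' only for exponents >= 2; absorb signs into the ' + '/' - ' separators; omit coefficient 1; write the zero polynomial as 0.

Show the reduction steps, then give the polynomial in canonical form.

use: trace(a^2 b) = trace(a)*trace(b a) - trace(b) = x*z - y
use: trace(a^2) = trace(a)*trace(a) - trace(1) = x^2 - 2
trace(a b^2 a) = trace(b)*trace(a^2 b) - trace(a^2) = x*y*z - x^2 - y^2 + 2
trace(a b^2) = trace(b)*trace(a b) - trace(a) = y*z - x
trace(b^2 a^3) = trace(a)*trace(a b^2 a) - trace(a b^2) = x^2*y*z - x^3 - x*y^2 - y*z + 3*x
apply: trace(b a^4 b) = trace(a)*trace(b^2 a^3) - trace(b^2 a^2) = x^3*y*z - x^4 - x^2*y^2 - 2*x*y*z + 4*x^2 + y^2 - 2
use: trace(b a^3) = trace(a)*trace(b a^2) - trace(b a) = x^2*z - x*y - z
trace(b a^4) = trace(a)*trace(b a^3) - trace(b a^2) = x^3*z - x^2*y - 2*x*z + y
trace(a b^3 a^3) = trace(b)*trace(b a^4 b) - trace(b a^4) = x^3*y^2*z - x^4*y - x^2*y^3 - x^3*z - 2*x*y^2*z + 5*x^2*y + y^3 + 2*x*z - 3*y
use: trace(b a b a) = trace(a b)*trace(a b) - trace(1) = z^2 - 2
use: trace(a b a b a) = trace(a)*trace(b a b a) - trace(b a b) = x*z^2 - y*z - x
trace(a^3 b a b) = trace(a)*trace(a b a b a) - trace(a b a b) = x^2*z^2 - x*y*z - x^2 - z^2 + 2
apply: trace(b a^3 b a b) = trace(b)*trace(a^3 b a b) - trace(a^3 b a) = x^2*y*z^2 - x^3*z - x*y^2*z - y*z^2 + 2*x*z + y
use: trace(a b^3 a^3 b) = trace(b)*trace(b a^3 b a b) - trace(b a^3 b a) = x^2*y^2*z^2 - x^3*y*z - x*y^3*z - x^2*z^2 - y^2*z^2 + 3*x*y*z + x^2 + y^2 + z^2 - 2
apply: trace(b^-1 a b^3 a^3) = trace(a b^3 a^3)*trace(b) - trace(a b^3 a^3 b) = x^3*y^3*z - x^4*y^2 - x^2*y^4 - x^2*y^2*z^2 - x*y^3*z + 5*x^2*y^2 + x^2*z^2 + y^4 + y^2*z^2 - x*y*z - x^2 - 4*y^2 - z^2 + 2
use: trace(a^3 b^-2 a b^3) = trace(b^-1 a b^3 a^3)*trace(b) - trace(b^-1 a b^3 a^3 b) = x^3*y^4*z - x^4*y^3 - x^2*y^5 - x^2*y^3*z^2 - x^3*y^2*z - x*y^4*z + x^4*y + 6*x^2*y^3 + x^2*y*z^2 + y^5 + y^3*z^2 + x^3*z + x*y^2*z - 6*x^2*y - 5*y^3 - y*z^2 - 2*x*z + 5*y

x^3*y^4*z - x^4*y^3 - x^2*y^5 - x^2*y^3*z^2 - x^3*y^2*z - x*y^4*z + x^4*y + 6*x^2*y^3 + x^2*y*z^2 + y^5 + y^3*z^2 + x^3*z + x*y^2*z - 6*x^2*y - 5*y^3 - y*z^2 - 2*x*z + 5*y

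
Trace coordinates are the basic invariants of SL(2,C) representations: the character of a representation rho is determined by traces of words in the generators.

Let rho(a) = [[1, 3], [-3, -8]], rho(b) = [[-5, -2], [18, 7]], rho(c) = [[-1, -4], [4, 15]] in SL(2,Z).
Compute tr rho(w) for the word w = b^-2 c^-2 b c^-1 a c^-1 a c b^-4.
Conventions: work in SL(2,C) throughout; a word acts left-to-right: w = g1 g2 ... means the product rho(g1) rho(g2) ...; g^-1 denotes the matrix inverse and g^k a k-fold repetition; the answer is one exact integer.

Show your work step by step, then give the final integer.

rho(b^-1) = [[7, 2], [-18, -5]]
... * rho(b^-1) = [[7, 2], [-18, -5]]  ->  [[13, 4], [-36, -11]]
... * rho(c^-1) = [[15, 4], [-4, -1]]  ->  [[179, 48], [-496, -133]]
... * rho(c^-1) = [[15, 4], [-4, -1]]  ->  [[2493, 668], [-6908, -1851]]
... * rho(b) = [[-5, -2], [18, 7]]  ->  [[-441, -310], [1222, 859]]
... * rho(c^-1) = [[15, 4], [-4, -1]]  ->  [[-5375, -1454], [14894, 4029]]
... * rho(a) = [[1, 3], [-3, -8]]  ->  [[-1013, -4493], [2807, 12450]]
... * rho(c^-1) = [[15, 4], [-4, -1]]  ->  [[2777, 441], [-7695, -1222]]
... * rho(a) = [[1, 3], [-3, -8]]  ->  [[1454, 4803], [-4029, -13309]]
... * rho(c) = [[-1, -4], [4, 15]]  ->  [[17758, 66229], [-49207, -183519]]
... * rho(b^-1) = [[7, 2], [-18, -5]]  ->  [[-1067816, -295629], [2958893, 819181]]
... * rho(b^-1) = [[7, 2], [-18, -5]]  ->  [[-2153390, -657487], [5966993, 1821881]]
... * rho(b^-1) = [[7, 2], [-18, -5]]  ->  [[-3238964, -1019345], [8975093, 2824581]]
... * rho(b^-1) = [[7, 2], [-18, -5]]  ->  [[-4324538, -1381203], [11983193, 3827281]]
tr = -4324538 + 3827281 = -497257

-497257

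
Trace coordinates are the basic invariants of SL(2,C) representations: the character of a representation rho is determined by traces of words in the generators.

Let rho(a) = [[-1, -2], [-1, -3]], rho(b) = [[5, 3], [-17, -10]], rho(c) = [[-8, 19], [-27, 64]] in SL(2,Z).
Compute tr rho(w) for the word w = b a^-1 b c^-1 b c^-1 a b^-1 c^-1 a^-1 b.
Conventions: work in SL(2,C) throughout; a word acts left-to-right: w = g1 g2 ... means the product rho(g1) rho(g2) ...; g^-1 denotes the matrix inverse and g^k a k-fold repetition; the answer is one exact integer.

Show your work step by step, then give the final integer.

rho(b) = [[5, 3], [-17, -10]]
... * rho(a^-1) = [[-3, 2], [1, -1]]  ->  [[-12, 7], [41, -24]]
... * rho(b) = [[5, 3], [-17, -10]]  ->  [[-179, -106], [613, 363]]
... * rho(c^-1) = [[64, -19], [27, -8]]  ->  [[-14318, 4249], [49033, -14551]]
... * rho(b) = [[5, 3], [-17, -10]]  ->  [[-143823, -85444], [492532, 292609]]
... * rho(c^-1) = [[64, -19], [27, -8]]  ->  [[-11511660, 3416189], [39422491, -11698980]]
... * rho(a) = [[-1, -2], [-1, -3]]  ->  [[8095471, 12774753], [-27723511, -43748042]]
... * rho(b^-1) = [[-10, -3], [17, 5]]  ->  [[136216091, 39587352], [-466481604, -135569677]]
... * rho(c^-1) = [[64, -19], [27, -8]]  ->  [[9786688328, -2904804545], [-33515203935, 9947707892]]
... * rho(a^-1) = [[-3, 2], [1, -1]]  ->  [[-32264869529, 22478181201], [110493319697, -76978115762]]
... * rho(b) = [[5, 3], [-17, -10]]  ->  [[-543453428062, -321576420597], [1861094566439, 1101261116711]]
tr = -543453428062 + 1101261116711 = 557807688649

557807688649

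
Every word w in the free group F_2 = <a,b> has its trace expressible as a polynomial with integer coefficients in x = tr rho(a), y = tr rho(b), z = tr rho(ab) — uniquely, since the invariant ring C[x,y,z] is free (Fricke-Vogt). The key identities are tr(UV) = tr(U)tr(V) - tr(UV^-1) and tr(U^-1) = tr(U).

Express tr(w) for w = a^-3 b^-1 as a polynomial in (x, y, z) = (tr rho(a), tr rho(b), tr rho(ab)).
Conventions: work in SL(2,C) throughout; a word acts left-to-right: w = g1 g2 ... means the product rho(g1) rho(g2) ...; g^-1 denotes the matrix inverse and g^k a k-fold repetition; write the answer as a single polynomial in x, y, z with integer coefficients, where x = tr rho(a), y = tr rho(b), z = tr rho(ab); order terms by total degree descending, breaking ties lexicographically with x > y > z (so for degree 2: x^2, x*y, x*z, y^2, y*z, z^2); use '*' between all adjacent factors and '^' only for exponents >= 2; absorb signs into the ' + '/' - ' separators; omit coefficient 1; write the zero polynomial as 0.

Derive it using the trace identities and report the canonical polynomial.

x^2*z - x*y - z

and trace(a^-1) = trace(a) = x
and trace(a^-1 b) = trace(b)*trace(a) - trace(b a)  (eliminate a^-1) = x*y - z
trace(a^-1 b^-1) = trace(a^-1)*trace(b) - trace(a^-1 b)  (eliminate b^-1) = z
trace(a^-1 b^-1 a^-1) = trace(a^-1 b^-1)*trace(a) - trace(a^-1 b^-1 a)  (eliminate a^-1) = x*z - y
trace(a^-3 b^-1) = trace(a^-1 b^-1 a^-1)*trace(a) - trace(a^-1 b^-1)  (eliminate a^-1) = x^2*z - x*y - z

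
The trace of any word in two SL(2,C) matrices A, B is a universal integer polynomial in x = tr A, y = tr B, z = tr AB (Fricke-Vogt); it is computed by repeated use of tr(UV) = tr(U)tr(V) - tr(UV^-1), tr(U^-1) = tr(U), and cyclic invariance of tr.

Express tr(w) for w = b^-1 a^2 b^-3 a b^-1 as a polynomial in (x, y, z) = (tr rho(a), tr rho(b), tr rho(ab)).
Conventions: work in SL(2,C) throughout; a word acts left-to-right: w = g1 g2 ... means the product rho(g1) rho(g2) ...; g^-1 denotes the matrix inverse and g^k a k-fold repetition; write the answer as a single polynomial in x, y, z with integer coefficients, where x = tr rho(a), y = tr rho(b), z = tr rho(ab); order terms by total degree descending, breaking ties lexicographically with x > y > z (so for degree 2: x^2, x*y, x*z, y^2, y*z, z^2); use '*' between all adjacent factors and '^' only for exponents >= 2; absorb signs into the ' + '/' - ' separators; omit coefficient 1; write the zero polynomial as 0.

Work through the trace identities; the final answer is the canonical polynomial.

x^3*y^5 - 2*x^2*y^4*z - 3*x^3*y^3 - x*y^5 + x*y^3*z^2 + 4*x^2*y^2*z + y^4*z + 2*x^3*y + 4*x*y^3 - x*y*z^2 - x^2*z - 3*y^2*z - 4*x*y + z

tr(a^2) = tr(a)*tr(a) - tr(1)   [square of a] = x^2 - 2
tr(a^3) = tr(a)*tr(a^2) - tr(a)   [square of a] = x^3 - 3*x
tr(a b a) = tr(a)*tr(b a) - tr(b)   [square of a] = x*z - y
tr(a^3 b) = tr(a)*tr(a b a) - tr(a b)   [square of a] = x^2*z - x*y - z
tr(a b^-1 a^2) = tr(a^3)*tr(b) - tr(a^3 b)   [inverse elimination on b] = x^3*y - x^2*z - 2*x*y + z
tr(b a b a) = tr(a b)*tr(a b) - tr(1)   [split at a repeated a] = z^2 - 2
tr(b a b) = tr(b)*tr(a b) - tr(a)   [square of b] = y*z - x
tr(a^2 b a b) = tr(a)*tr(b a b a) - tr(b a b)   [square of a] = x*z^2 - y*z - x
tr(a b^-1 a^2 b) = tr(a^2 b a)*tr(b) - tr(a^2 b a b)   [inverse elimination on b] = x^2*y*z - x*y^2 - x*z^2 + x
tr(a b^-1 a^2 b^-1) = tr(a b^-1 a^2)*tr(b) - tr(a b^-1 a^2 b)   [inverse elimination on b] = x^3*y^2 - 2*x^2*y*z - x*y^2 + x*z^2 + y*z - x
tr(b^-2 a b^-1 a^2) = tr(a b^-1 a^2 b^-1)*tr(b) - tr(a b^-1 a^2)   [inverse elimination on b] = x^3*y^3 - 2*x^2*y^2*z - x^3*y - x*y^3 + x*y*z^2 + x^2*z + y^2*z + x*y - z
tr(b^-1 a^2 b^-3 a) = tr(b^-2 a b^-1 a^2)*tr(b) - tr(b^-2 a b^-1 a^2 b)   [inverse elimination on b] = x^3*y^4 - 2*x^2*y^3*z - 2*x^3*y^2 - x*y^4 + x*y^2*z^2 + 3*x^2*y*z + y^3*z + 2*x*y^2 - x*z^2 - 2*y*z + x
tr(b^-1 a^3 b^-1) = tr(a^3 b^-1)*tr(b) - tr(a^3)   [inverse elimination on b] = x^3*y^2 - x^2*y*z - x^3 - 2*x*y^2 + y*z + 3*x
tr(a^2 b^-3 a) = tr(b^-1 a^3 b^-1)*tr(b) - tr(b^-1 a^3)   [inverse elimination on b] = x^3*y^3 - x^2*y^2*z - 2*x^3*y - 2*x*y^3 + x^2*z + y^2*z + 5*x*y - z
tr(b^-1 a^2 b^-3 a b^-1) = tr(b^-1 a^2 b^-3 a)*tr(b) - tr(b^-1 a^2 b^-3 a b)   [inverse elimination on b] = x^3*y^5 - 2*x^2*y^4*z - 3*x^3*y^3 - x*y^5 + x*y^3*z^2 + 4*x^2*y^2*z + y^4*z + 2*x^3*y + 4*x*y^3 - x*y*z^2 - x^2*z - 3*y^2*z - 4*x*y + z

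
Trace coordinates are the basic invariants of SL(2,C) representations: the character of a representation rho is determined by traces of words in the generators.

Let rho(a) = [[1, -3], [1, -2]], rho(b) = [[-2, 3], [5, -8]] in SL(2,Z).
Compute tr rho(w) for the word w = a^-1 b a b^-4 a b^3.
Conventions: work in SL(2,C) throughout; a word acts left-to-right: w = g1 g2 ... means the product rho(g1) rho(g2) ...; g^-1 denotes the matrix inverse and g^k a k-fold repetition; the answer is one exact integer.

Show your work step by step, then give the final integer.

62075078

rho(a^-1) = [[-2, 3], [-1, 1]]
... * rho(b) = [[-2, 3], [5, -8]]  ->  [[19, -30], [7, -11]]
... * rho(a) = [[1, -3], [1, -2]]  ->  [[-11, 3], [-4, 1]]
... * rho(b^-1) = [[-8, -3], [-5, -2]]  ->  [[73, 27], [27, 10]]
... * rho(b^-1) = [[-8, -3], [-5, -2]]  ->  [[-719, -273], [-266, -101]]
... * rho(b^-1) = [[-8, -3], [-5, -2]]  ->  [[7117, 2703], [2633, 1000]]
... * rho(b^-1) = [[-8, -3], [-5, -2]]  ->  [[-70451, -26757], [-26064, -9899]]
... * rho(a) = [[1, -3], [1, -2]]  ->  [[-97208, 264867], [-35963, 97990]]
... * rho(b) = [[-2, 3], [5, -8]]  ->  [[1518751, -2410560], [561876, -891809]]
... * rho(b) = [[-2, 3], [5, -8]]  ->  [[-15090302, 23840733], [-5582797, 8820100]]
... * rho(b) = [[-2, 3], [5, -8]]  ->  [[149384269, -235996770], [55266094, -87309191]]
tr = 149384269 + -87309191 = 62075078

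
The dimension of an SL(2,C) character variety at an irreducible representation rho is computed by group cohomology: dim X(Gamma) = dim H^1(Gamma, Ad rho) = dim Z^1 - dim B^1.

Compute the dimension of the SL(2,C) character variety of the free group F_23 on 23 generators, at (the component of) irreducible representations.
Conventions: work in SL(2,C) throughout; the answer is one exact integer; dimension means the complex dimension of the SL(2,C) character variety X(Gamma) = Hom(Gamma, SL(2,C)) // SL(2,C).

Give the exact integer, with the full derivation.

Here Gamma is free of rank 23 — no relator constrains a cocycle.
A cocycle picks one sl_2 vector per generator freely, giving dim Z^1 = 3*23 = 69.
dim B^1 = 3: the coboundary map is injective because an irreducible image has centralizer 0 in sl_2.
dim X = dim H^1 = dim Z^1 - dim B^1 = 69 - 3 = 66.

66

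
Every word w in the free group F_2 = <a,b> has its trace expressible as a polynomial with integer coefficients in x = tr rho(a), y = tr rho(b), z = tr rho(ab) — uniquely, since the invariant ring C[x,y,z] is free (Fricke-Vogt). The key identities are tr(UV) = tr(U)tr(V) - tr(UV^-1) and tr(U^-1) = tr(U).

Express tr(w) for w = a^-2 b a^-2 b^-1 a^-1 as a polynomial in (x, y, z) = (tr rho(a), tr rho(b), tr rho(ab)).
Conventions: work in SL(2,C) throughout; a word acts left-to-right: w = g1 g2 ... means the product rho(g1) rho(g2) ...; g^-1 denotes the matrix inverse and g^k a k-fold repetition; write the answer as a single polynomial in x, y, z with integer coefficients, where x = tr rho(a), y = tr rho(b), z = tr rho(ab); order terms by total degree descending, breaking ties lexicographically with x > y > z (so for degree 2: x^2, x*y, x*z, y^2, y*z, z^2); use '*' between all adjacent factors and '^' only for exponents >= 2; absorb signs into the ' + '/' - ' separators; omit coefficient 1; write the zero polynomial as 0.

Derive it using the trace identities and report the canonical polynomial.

next, trace(a^-1) = trace(a) = x
trace(a^-2) = trace(a^-1) trace(a) - trace(1)  (eliminate a^-1) = x^2 - 2
and trace(b a^-1) = trace(b) trace(a) - trace(b a)  (eliminate a^-1) = x*y - z
trace(b a b) = trace(b) trace(a b) - trace(a)  (reduce the b square) = y*z - x
trace(b a b a) = trace(b a) trace(b a) - trace(1)  (split on b) = z^2 - 2
and trace(b a b a^-1) = trace(b a b) trace(a) - trace(b a b a)  (eliminate a^-1) = x*y*z - x^2 - z^2 + 2
trace(a b a^-2 b) = trace(b a b a^-1) trace(a) - trace(b a b)  (eliminate a^-1) = x^2*y*z - x^3 - x*z^2 - y*z + 3*x
next, trace(b a^-2 b^-1 a) = trace(a b a^-2) trace(b) - trace(a b a^-2 b)  (eliminate b^-1) = -x^2*y*z + x^3 + x*y^2 + x*z^2 - 3*x
trace(b a^-2 b^-1 a^-1) = trace(b a^-2 b^-1) trace(a) - trace(b a^-2 b^-1 a)  (eliminate a^-1) = x^2*y*z - x*y^2 - x*z^2 + x
trace(a^-1 b a^-2 b^-1 a^-1) = trace(b a^-2 b^-1 a^-1) trace(a) - trace(b a^-2 b^-1)  (eliminate a^-1) = x^3*y*z - x^2*y^2 - x^2*z^2 + 2
and trace(a^-2 b a^-2 b^-1 a^-1) = trace(a^-1 b a^-2 b^-1 a^-1) trace(a) - trace(a^-1 b a^-2 b^-1)  (eliminate a^-1) = x^4*y*z - x^3*y^2 - x^3*z^2 - x^2*y*z + x*y^2 + x*z^2 + x

x^4*y*z - x^3*y^2 - x^3*z^2 - x^2*y*z + x*y^2 + x*z^2 + x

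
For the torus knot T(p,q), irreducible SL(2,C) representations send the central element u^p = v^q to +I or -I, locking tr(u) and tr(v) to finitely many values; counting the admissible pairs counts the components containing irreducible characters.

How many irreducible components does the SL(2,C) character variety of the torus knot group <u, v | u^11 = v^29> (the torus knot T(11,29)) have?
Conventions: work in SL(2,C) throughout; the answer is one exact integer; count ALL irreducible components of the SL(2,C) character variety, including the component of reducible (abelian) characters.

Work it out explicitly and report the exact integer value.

In the torus knot group T(11,29), u^11 = v^29 is central, so an irreducible representation sends it to +I or -I (Schur).
This locks tr(u) to 2*cos(pi*alpha/11), alpha in 1..10, and tr(v) to 2*cos(pi*beta/29), beta in 1..28, on each component of irreducible characters.
The two central values (-1)^alpha I and (-1)^beta I must be the same matrix, so alpha and beta share a parity.
Counting: 5 odd alphas x 14 odd betas + 5 even alphas x 14 even betas = 70 + 70 = 140.
That is 140 components of irreducible characters, and with the reducible (abelian) component the total is 141.

141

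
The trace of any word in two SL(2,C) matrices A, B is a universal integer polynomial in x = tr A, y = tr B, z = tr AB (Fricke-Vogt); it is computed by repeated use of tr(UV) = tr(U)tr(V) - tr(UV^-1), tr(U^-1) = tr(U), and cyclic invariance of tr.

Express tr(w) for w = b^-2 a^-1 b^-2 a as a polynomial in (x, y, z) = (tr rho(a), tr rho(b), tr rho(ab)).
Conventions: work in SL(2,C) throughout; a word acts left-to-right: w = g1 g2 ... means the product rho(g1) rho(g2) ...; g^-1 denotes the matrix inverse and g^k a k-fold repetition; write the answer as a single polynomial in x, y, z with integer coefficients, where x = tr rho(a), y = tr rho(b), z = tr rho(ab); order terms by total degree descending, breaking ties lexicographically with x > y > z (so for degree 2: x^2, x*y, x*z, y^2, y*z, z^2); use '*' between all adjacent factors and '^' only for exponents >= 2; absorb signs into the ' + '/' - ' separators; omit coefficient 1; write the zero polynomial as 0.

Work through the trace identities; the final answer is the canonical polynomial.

x*y^3*z - x^2*y^2 - y^2*z^2 + 2

tr(b^-1) = tr(b) = y
tr(b a b) = tr(b) tr(a b) - tr(a) = y*z - x
apply: tr(b a b a) = tr(a b) tr(a b) - tr(1) = z^2 - 2
apply: tr(a^-1 b a b) = tr(b a b) tr(a) - tr(b a b a) = x*y*z - x^2 - z^2 + 2
use: tr(a b^-1 a^-1 b) = tr(a^-1 b a) tr(b) - tr(a^-1 b a b) = -x*y*z + x^2 + y^2 + z^2 - 2
tr(a b^-1 a^-1 b^-1) = tr(a b^-1 a^-1) tr(b) - tr(a b^-1 a^-1 b) = x*y*z - x^2 - z^2 + 2
apply: tr(b^-1 a^-1 b^-2 a) = tr(a b^-1 a^-1 b^-1) tr(b) - tr(a b^-1 a^-1) = x*y^2*z - x^2*y - y*z^2 + y
use: tr(b^-2) = tr(b^-1) tr(b) - tr(1) = y^2 - 2
apply: tr(b^-2 a^-1 b^-2 a) = tr(b^-1 a^-1 b^-2 a) tr(b) - tr(b^-1 a^-1 b^-2 a b) = x*y^3*z - x^2*y^2 - y^2*z^2 + 2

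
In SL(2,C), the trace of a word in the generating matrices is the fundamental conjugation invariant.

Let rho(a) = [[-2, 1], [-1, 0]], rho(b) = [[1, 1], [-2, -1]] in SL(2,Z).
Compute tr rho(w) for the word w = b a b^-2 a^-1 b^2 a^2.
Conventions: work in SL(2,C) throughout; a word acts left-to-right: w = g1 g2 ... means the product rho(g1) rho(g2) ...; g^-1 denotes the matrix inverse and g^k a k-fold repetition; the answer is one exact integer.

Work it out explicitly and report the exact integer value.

10

rho(b) = [[1, 1], [-2, -1]]
... * rho(a) = [[-2, 1], [-1, 0]]  ->  [[-3, 1], [5, -2]]
... * rho(b^-1) = [[-1, -1], [2, 1]]  ->  [[5, 4], [-9, -7]]
... * rho(b^-1) = [[-1, -1], [2, 1]]  ->  [[3, -1], [-5, 2]]
... * rho(a^-1) = [[0, -1], [1, -2]]  ->  [[-1, -1], [2, 1]]
... * rho(b) = [[1, 1], [-2, -1]]  ->  [[1, 0], [0, 1]]
... * rho(b) = [[1, 1], [-2, -1]]  ->  [[1, 1], [-2, -1]]
... * rho(a) = [[-2, 1], [-1, 0]]  ->  [[-3, 1], [5, -2]]
... * rho(a) = [[-2, 1], [-1, 0]]  ->  [[5, -3], [-8, 5]]
tr = 5 + 5 = 10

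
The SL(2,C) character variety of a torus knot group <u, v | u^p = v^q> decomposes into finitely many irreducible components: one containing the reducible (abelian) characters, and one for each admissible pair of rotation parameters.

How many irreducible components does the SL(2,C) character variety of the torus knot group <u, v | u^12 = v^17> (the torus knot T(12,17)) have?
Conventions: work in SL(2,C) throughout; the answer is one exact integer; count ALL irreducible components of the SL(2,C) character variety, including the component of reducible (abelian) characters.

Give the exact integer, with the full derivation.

89

In the torus knot group T(12,17), u^12 = v^17 is central, so an irreducible representation sends it to +I or -I (Schur).
On an irreducible component, tr(u) is locked at 2*cos(pi*alpha/12) for some alpha in 1..11, and tr(v) at 2*cos(pi*beta/17) for some beta in 1..16.
u^12 = (-1)^alpha I and v^17 = (-1)^beta I must agree, so alpha and beta have equal parity.
Enumerate parity-matched pairs: 6*8 odd-odd plus 5*8 even-even gives 88.
Total: 88 irreducible-character components + 1 reducible (abelian) component = 89.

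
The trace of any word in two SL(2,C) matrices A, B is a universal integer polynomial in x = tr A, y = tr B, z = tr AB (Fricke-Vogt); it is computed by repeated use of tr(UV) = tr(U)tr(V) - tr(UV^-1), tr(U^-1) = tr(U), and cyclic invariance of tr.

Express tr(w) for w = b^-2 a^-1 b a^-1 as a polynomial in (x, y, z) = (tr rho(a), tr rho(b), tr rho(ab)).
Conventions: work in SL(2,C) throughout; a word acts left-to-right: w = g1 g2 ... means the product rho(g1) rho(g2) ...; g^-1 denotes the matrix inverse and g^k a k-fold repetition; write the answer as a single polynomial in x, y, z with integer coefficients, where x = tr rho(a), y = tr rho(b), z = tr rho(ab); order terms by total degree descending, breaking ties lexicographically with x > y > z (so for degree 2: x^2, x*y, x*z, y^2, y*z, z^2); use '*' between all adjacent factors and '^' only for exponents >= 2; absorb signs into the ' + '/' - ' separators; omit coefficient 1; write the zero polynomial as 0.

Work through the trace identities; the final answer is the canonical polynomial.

x*y^2*z - x^2*y - y^3 - y*z^2 + x*z + 3*y

next, tr(b^-1) = tr(b) = y
tr(b^-1 a) = tr(a) * tr(b) - tr(a b) = x*y - z
and tr(b^-1 a^-1) = tr(b^-1) * tr(a) - tr(b^-1 a) = z
tr(a b a) = tr(a) * tr(b a) - tr(b) = x*z - y
and tr(a b a b) = tr(b a) * tr(b a) - tr(1) = z^2 - 2
next, tr(b^-1 a b a) = tr(a b a) * tr(b) - tr(a b a b) = x*y*z - y^2 - z^2 + 2
tr(b a b^-2 a) = tr(b^-1 a b a) * tr(b) - tr(b^-1 a b a b) = x*y^2*z - y^3 - y*z^2 - x*z + 3*y
tr(b^-2 a^-1 b a) = tr(b a b^-2) * tr(a) - tr(b a b^-2 a) = -x*y^2*z + x^2*y + y^3 + y*z^2 - 3*y
tr(b^-2 a^-1 b a^-1) = tr(b^-2 a^-1 b) * tr(a) - tr(b^-2 a^-1 b a) = x*y^2*z - x^2*y - y^3 - y*z^2 + x*z + 3*y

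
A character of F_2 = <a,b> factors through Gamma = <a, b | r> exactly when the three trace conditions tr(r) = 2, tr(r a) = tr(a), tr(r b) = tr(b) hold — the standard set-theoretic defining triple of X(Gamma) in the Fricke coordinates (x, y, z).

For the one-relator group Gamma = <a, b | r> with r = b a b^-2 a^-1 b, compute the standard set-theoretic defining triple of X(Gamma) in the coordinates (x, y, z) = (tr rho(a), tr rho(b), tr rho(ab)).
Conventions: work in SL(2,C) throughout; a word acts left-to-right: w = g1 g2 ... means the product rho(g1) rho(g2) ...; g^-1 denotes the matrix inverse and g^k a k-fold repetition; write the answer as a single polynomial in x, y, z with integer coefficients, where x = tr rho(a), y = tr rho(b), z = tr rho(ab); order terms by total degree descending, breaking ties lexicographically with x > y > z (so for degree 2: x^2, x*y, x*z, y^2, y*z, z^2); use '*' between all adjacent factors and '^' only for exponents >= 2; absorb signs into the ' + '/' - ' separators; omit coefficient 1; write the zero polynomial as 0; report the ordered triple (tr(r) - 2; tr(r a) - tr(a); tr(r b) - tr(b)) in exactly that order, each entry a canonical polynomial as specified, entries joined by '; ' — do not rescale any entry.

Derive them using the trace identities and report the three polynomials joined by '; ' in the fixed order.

trace(a^2 b) = trace(a) trace(b a) - trace(b) = x*z - y
next, trace(a^2) = trace(a) trace(a) - trace(1) = x^2 - 2
next, trace(a b^2 a) = trace(b) trace(a^2 b) - trace(a^2) = x*y*z - x^2 - y^2 + 2
trace(a b a b) = trace(b a) trace(b a) - trace(1)   [split at repeated b] = z^2 - 2
trace(a b^2 a b) = trace(b) trace(a b a b) - trace(a b a) = y*z^2 - x*z - y
next, trace(a b^2 a b^-1) = trace(a b^2 a) trace(b) - trace(a b^2 a b) = x*y^2*z - x^2*y - y^3 - y*z^2 + x*z + 3*y
and trace(b^2 a b^-2 a) = trace(a b^2 a b^-1) trace(b) - trace(a b^2 a) = x*y^3*z - x^2*y^2 - y^4 - y^2*z^2 + x^2 + 4*y^2 - 2
trace(b a b^-2 a^-1 b) = trace(b^2 a b^-2) trace(a) - trace(b^2 a b^-2 a) = -x*y^3*z + x^2*y^2 + y^4 + y^2*z^2 - 4*y^2 + 2
next, trace(b a b) = trace(b) trace(a b) - trace(a) = y*z - x
next, trace(b a b a b a) = trace(b a b a) trace(b a) - trace(a b)   [split at repeated b] = z^3 - 3*z
and trace(a^-1 b a b a b) = trace(b a b a b) trace(a) - trace(b a b a b a) = x*y*z^2 - x^2*z - z^3 - x*y + 3*z
next, trace(a^-1 b a b a b^-1) = trace(a^-1 b a b a) trace(b) - trace(a^-1 b a b a b) = -x*y*z^2 + x^2*z + y^2*z + z^3 - 3*z
next, trace(b a b^-2 a^-1 b a) = trace(a^-1 b a b a b^-1) trace(b) - trace(a^-1 b a b a) = -x*y^2*z^2 + x^2*y*z + y^3*z + y*z^3 - 4*y*z + x
trace(a b^3 a) = trace(b) trace(b a^2 b) - trace(b a^2)   [square of b] = x*y^2*z - x^2*y - y^3 - x*z + 3*y
trace(a b^3 a b) = trace(b) trace(a b a b^2) - trace(a b a b)   [square of b] = y^2*z^2 - x*y*z - y^2 - z^2 + 2
trace(a b^3 a b^-1) = trace(a b^3 a) trace(b) - trace(a b^3 a b)   [inverse elimination on b] = x*y^3*z - x^2*y^2 - y^4 - y^2*z^2 + 4*y^2 + z^2 - 2
trace(b^3 a b^-2 a) = trace(a b^3 a b^-1) trace(b) - trace(a b^3 a)   [inverse elimination on b] = x*y^4*z - x^2*y^3 - y^5 - y^3*z^2 - x*y^2*z + x^2*y + 5*y^3 + y*z^2 + x*z - 5*y
trace(b a b^-2 a^-1 b^2) = trace(b^3 a b^-2) trace(a) - trace(b^3 a b^-2 a)   [inverse elimination on a] = -x*y^4*z + x^2*y^3 + y^5 + y^3*z^2 + x*y^2*z - x^2*y - 5*y^3 - y*z^2 + 5*y
assemble the triple (trace(r) - 2; trace(r a) - x; trace(r b) - y)

-x*y^3*z + x^2*y^2 + y^4 + y^2*z^2 - 4*y^2; -x*y^2*z^2 + x^2*y*z + y^3*z + y*z^3 - 4*y*z; -x*y^4*z + x^2*y^3 + y^5 + y^3*z^2 + x*y^2*z - x^2*y - 5*y^3 - y*z^2 + 4*y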